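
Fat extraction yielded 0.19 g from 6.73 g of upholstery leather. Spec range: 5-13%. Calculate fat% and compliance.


Fat% = 0.19 / 6.73 x 100 = 2.8%
Spec range: 5-13%
Compliant: No


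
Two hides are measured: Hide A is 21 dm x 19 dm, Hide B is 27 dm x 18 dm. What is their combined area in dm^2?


885 dm^2

Hide A area = 21 x 19 = 399 dm^2
Hide B area = 27 x 18 = 486 dm^2
Total = 399 + 486 = 885 dm^2


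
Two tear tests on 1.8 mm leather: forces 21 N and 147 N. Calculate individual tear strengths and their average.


Tear 1 = 21 / 1.8 = 11.7 N/mm
Tear 2 = 147 / 1.8 = 81.7 N/mm
Average = (11.7 + 81.7) / 2 = 46.7 N/mm


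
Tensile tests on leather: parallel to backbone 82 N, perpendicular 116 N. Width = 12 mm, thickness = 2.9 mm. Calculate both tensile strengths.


Area = 12 x 2.9 = 34.8 mm^2
TS (parallel) = 82 / 34.8 = 2.36 N/mm^2
TS (perpendicular) = 116 / 34.8 = 3.33 N/mm^2


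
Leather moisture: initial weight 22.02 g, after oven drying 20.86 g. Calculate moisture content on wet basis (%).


5.3%

Moisture = 22.02 - 20.86 = 1.16 g
MC = 1.16 / 22.02 x 100 = 5.3%


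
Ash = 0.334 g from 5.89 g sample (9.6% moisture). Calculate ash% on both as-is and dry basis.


As-is ash = 5.67%
Dry-basis ash = 6.27%


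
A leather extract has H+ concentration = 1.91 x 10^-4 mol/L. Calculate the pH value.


pH = -log10[H+]
pH = -log10(1.91 x 10^-4) = 3.72


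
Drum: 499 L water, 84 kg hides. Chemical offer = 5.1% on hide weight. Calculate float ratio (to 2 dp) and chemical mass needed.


Float ratio = 5.94
Chemical needed = 4.284 kg


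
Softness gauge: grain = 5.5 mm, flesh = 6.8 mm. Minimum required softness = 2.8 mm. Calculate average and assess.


Average = (5.5 + 6.8) / 2 = 6.15 mm
Minimum = 2.8 mm
Meets requirement: Yes


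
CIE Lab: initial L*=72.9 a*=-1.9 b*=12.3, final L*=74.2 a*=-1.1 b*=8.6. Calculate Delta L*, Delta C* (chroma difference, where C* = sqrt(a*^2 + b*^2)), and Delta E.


Delta L* = 1.3
Delta C* = -3.78
Delta E = 4.00

Delta L* = 74.2 - 72.9 = 1.3
C1* = sqrt((-1.9)^2 + (12.3)^2) = 12.446
C2* = sqrt((-1.1)^2 + (8.6)^2) = 8.670
Delta C* = 8.670 - 12.446 = -3.78
Delta E = sqrt((1.3)^2 + (0.8)^2 + (-3.7)^2) = 4.00


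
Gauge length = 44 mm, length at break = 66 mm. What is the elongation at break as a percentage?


50.0%


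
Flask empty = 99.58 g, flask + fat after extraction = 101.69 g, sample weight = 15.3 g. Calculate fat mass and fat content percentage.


Fat mass = 2.11 g
Fat content = 13.8%

Fat mass = 101.69 - 99.58 = 2.11 g
Fat% = 2.11 / 15.3 x 100 = 13.8%


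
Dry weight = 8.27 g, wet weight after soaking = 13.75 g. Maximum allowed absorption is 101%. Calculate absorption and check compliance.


Absorption = 66.3%
Compliant: Yes


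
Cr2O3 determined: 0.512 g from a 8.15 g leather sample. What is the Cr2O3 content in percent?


Cr2O3% = 0.512 / 8.15 x 100
Cr2O3% = 6.28%


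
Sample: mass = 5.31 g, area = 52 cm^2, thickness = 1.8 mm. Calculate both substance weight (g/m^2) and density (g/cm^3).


SW = 5.31 / 52 x 10000 = 1021.2 g/m^2
Volume = 52 x 1.8 / 10 = 9.36 cm^3
Density = 5.31 / 9.36 = 0.567 g/cm^3


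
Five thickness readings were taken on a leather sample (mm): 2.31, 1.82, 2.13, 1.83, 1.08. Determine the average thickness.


1.83 mm


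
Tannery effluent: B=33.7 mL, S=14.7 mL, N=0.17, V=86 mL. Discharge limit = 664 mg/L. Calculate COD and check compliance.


COD = 300.5 mg/L
Compliant: Yes


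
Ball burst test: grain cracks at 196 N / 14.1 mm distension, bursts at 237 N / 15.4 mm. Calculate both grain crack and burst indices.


Crack index = 196 / 14.1 = 13.9 N/mm
Burst index = 237 / 15.4 = 15.4 N/mm


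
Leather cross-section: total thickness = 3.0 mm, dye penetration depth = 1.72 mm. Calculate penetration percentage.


Penetration% = 1.72 / 3.0 x 100
Penetration = 57.3%


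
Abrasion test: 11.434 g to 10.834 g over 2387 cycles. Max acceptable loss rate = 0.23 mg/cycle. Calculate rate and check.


Loss = 11.434 - 10.834 = 0.600 g
Rate = 0.600 g / 2387 cycles x 1000 = 0.251 mg/cycle
Max = 0.23 mg/cycle
Passes: No


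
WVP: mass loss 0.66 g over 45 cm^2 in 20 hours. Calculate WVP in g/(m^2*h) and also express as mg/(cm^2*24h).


WVP = 0.66 / (45 x 20) x 10000 = 7.33 g/(m^2*h)
Mass loss in mg = 0.66 x 1000 = 660 mg
Per cm^2 per 24h in mg: 660 x 24 / (45 x 20) = 15840 / 900 = 17.60 mg/(cm^2*24h)


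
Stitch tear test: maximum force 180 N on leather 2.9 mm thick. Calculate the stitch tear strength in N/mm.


Stitch tear strength = force / thickness
STS = 180 / 2.9 = 62.1 N/mm


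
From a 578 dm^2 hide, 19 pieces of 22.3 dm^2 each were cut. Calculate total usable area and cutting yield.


Usable area = 423.7 dm^2
Yield = 73.3%


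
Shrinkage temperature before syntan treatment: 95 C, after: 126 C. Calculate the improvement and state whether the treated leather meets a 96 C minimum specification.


Improvement = 31 C
Meets 96 C spec: Yes

Improvement = 126 - 95 = 31 C
Spec check: 126 C >= 96 C? Yes


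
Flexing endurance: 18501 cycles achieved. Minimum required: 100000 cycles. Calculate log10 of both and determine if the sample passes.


log10(18501) = 4.27
log10(100000) = 5.00
Passes: No


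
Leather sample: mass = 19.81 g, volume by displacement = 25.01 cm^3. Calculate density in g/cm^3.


0.792 g/cm^3


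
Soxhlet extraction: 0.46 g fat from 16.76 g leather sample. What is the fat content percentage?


Fat content = 0.46 / 16.76 x 100
Fat = 2.7%


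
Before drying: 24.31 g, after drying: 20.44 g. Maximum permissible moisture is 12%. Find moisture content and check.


Moisture content = 15.9%
Acceptable: No

MC = (24.31 - 20.44) / 24.31 x 100 = 15.9%
Maximum: 12%
Acceptable: No


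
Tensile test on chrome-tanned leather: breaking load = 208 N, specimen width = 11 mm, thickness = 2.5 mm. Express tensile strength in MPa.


7.56 MPa


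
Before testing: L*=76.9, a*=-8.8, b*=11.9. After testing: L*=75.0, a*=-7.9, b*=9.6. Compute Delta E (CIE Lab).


Delta E = 3.12


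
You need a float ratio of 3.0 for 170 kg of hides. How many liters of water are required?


Water = hide weight x target ratio
Water = 170 x 3.0 = 510.0 L


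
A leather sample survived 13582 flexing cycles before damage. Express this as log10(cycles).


log10(13582) = 4.13


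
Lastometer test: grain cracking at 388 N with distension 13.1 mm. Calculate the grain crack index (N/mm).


29.6 N/mm

Grain crack index = force / distension
Index = 388 / 13.1 = 29.6 N/mm


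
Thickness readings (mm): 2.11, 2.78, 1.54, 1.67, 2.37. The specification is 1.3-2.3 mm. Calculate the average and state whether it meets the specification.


Average = 2.09 mm
Within specification: Yes

Sum = 10.47
Average = 10.47 / 5 = 2.09 mm
Specification range: 1.3 to 2.3 mm
Within spec: Yes


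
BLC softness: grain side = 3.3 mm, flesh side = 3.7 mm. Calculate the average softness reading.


Average = (3.3 + 3.7) / 2
Average = 3.50 mm


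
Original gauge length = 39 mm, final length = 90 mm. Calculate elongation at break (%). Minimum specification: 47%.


Elongation = 130.8%
Meets spec: Yes


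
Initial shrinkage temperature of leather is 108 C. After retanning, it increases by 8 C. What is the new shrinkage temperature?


116 C


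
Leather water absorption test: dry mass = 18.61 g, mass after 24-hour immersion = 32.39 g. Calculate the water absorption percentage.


74.0%


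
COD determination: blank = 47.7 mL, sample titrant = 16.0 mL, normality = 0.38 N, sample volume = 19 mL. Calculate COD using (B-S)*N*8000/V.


COD = (47.7 - 16.0) x 0.38 x 8000 / 19
COD = 31.7 x 0.38 x 8000 / 19
COD = 5072.0 mg/L


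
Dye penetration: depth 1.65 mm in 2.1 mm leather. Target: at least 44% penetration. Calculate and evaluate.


Penetration = 78.6%
Meets target: Yes


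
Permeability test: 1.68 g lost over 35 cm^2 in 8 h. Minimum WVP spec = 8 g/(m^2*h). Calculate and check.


WVP = 1.68 / (35 x 8) x 10000 = 60.00 g/(m^2*h)
Minimum: 8 g/(m^2*h)
Meets spec: Yes


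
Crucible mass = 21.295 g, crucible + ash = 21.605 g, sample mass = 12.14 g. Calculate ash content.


Ash mass = 0.310 g
Ash content = 2.55%


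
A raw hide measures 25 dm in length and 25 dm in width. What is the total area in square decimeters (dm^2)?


625 dm^2

Area = length x width
Area = 25 x 25 = 625 dm^2


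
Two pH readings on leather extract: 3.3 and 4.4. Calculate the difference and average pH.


Difference = |3.3 - 4.4| = 1.1
Average = (3.3 + 4.4) / 2 = 3.85


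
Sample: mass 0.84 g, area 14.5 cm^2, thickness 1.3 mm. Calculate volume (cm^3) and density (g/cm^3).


Volume = 1.885 cm^3
Density = 0.446 g/cm^3


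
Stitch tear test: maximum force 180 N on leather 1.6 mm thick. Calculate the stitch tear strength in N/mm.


Stitch tear strength = force / thickness
STS = 180 / 1.6 = 112.5 N/mm


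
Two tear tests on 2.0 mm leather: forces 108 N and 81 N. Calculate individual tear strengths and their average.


Tear 1 = 54.0 N/mm
Tear 2 = 40.5 N/mm
Average = 47.3 N/mm

Tear 1 = 108 / 2.0 = 54.0 N/mm
Tear 2 = 81 / 2.0 = 40.5 N/mm
Average = (54.0 + 40.5) / 2 = 47.3 N/mm


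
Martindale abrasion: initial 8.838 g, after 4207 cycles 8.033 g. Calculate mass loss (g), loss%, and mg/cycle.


Loss = 8.838 - 8.033 = 0.805 g
Loss% = 0.805 / 8.838 x 100 = 9.11%
Rate = 0.805 / 4207 x 1000 = 0.191 mg/cycle


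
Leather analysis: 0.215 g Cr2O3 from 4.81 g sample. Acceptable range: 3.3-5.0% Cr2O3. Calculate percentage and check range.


Cr2O3% = 0.215 / 4.81 x 100 = 4.47%
Acceptable range: 3.3 to 5.0%
Within range: Yes


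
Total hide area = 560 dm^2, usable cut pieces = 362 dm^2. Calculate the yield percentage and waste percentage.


Yield = 64.6%
Waste = 35.4%


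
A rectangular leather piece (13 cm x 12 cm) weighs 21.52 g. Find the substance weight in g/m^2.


1379.5 g/m^2


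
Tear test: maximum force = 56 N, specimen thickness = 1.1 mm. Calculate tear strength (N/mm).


50.9 N/mm

Tear strength = force / thickness
Tear = 56 / 1.1 = 50.9 N/mm


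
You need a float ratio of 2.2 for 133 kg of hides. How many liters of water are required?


Water = hide weight x target ratio
Water = 133 x 2.2 = 292.6 L


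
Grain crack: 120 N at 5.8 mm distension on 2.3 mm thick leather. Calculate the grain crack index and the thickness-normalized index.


Crack index = 120 / 5.8 = 20.7 N/mm
Normalized = 20.7 / 2.3 = 9.0 N/mm per mm


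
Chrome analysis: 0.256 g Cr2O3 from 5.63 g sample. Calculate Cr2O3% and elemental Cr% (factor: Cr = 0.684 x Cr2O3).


Cr2O3% = 0.256 / 5.63 x 100 = 4.55%
Cr% = 4.55 x 0.684 = 3.11%


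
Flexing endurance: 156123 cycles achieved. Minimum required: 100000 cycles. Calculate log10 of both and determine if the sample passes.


Achieved: log10 = 5.19
Required: log10 = 5.00
Passes: Yes

log10(156123) = 5.19
log10(100000) = 5.00
Passes: Yes


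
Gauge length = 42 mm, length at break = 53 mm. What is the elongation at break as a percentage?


Extension = 53 - 42 = 11 mm
Elongation = 11 / 42 x 100 = 26.2%


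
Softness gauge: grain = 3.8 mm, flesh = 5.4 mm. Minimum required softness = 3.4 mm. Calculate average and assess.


Average = (3.8 + 5.4) / 2 = 4.60 mm
Minimum = 3.4 mm
Meets requirement: Yes


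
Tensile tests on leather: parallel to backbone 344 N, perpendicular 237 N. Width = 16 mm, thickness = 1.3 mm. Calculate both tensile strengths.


Parallel = 16.54 N/mm^2
Perpendicular = 11.39 N/mm^2

Area = 16 x 1.3 = 20.8 mm^2
TS (parallel) = 344 / 20.8 = 16.54 N/mm^2
TS (perpendicular) = 237 / 20.8 = 11.39 N/mm^2


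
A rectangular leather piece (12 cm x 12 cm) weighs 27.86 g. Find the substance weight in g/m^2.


Area = 12 x 12 = 144 cm^2
SW = 27.86 / 144 x 10000 = 1934.7 g/m^2


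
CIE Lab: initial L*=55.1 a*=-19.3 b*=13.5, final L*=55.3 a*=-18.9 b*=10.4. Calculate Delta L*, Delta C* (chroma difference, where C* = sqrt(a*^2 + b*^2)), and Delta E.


Delta L* = 0.2
Delta C* = -1.98
Delta E = 3.13


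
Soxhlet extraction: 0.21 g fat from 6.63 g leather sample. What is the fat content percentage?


Fat content = 0.21 / 6.63 x 100
Fat = 3.2%


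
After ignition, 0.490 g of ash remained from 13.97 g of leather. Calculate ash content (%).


Ash% = 0.490 / 13.97 x 100
Ash% = 3.51%


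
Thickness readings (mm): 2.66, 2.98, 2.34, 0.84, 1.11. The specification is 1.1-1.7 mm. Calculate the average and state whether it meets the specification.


Sum = 9.93
Average = 9.93 / 5 = 1.99 mm
Specification range: 1.1 to 1.7 mm
Within spec: No


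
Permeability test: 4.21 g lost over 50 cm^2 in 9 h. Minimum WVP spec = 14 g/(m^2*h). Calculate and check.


WVP = 4.21 / (50 x 9) x 10000 = 93.56 g/(m^2*h)
Minimum: 14 g/(m^2*h)
Meets spec: Yes


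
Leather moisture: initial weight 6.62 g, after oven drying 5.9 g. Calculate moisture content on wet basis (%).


Moisture = 6.62 - 5.9 = 0.72 g
MC = 0.72 / 6.62 x 100 = 10.9%


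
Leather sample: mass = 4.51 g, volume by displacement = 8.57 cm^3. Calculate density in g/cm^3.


0.526 g/cm^3


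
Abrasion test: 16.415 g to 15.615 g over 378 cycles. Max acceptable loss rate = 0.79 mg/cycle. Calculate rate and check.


Loss = 16.415 - 15.615 = 0.800 g
Rate = 0.800 g / 378 cycles x 1000 = 2.116 mg/cycle
Max = 0.79 mg/cycle
Passes: No


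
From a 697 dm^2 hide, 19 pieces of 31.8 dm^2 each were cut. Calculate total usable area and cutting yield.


Total usable = 19 x 31.8 = 604.2 dm^2
Yield = 604.2 / 697 x 100 = 86.7%


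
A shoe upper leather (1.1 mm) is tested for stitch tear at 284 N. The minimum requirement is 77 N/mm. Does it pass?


STS = 258.2 N/mm
Passes: Yes


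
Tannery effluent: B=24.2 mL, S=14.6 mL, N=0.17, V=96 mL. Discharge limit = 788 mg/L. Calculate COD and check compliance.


COD = 136.0 mg/L
Compliant: Yes

COD = (24.2 - 14.6) x 0.17 x 8000 / 96 = 136.0 mg/L
Limit: 788 mg/L
Compliant: Yes


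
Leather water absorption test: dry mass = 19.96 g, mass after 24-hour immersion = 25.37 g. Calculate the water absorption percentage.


Water absorbed = 25.37 - 19.96 = 5.41 g
WA% = 5.41 / 19.96 x 100 = 27.1%


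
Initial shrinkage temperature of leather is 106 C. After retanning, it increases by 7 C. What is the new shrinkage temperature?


New Ts = 106 + 7 = 113 C


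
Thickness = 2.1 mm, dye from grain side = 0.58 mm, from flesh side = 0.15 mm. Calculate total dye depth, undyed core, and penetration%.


Total dyed = 0.73 mm
Undyed core = 1.37 mm
Penetration = 34.8%


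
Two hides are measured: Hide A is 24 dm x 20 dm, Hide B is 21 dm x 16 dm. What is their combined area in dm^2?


Hide A area = 24 x 20 = 480 dm^2
Hide B area = 21 x 16 = 336 dm^2
Total = 480 + 336 = 816 dm^2


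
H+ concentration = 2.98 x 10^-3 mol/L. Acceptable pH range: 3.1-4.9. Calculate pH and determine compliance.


pH = -log10(2.98 x 10^-3) = 2.53
Range: 3.1 to 4.9
Compliant: No


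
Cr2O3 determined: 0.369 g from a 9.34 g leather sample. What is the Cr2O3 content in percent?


3.95%


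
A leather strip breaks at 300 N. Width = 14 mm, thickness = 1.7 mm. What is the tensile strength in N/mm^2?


12.61 N/mm^2

Cross-sectional area = 14 x 1.7 = 23.8 mm^2
Tensile strength = 300 / 23.8 = 12.61 N/mm^2


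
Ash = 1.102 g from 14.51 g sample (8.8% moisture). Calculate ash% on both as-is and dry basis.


As-is ash = 7.59%
Dry-basis ash = 8.33%

As-is ash% = 1.102 / 14.51 x 100 = 7.59%
Dry mass = 14.51 x (100 - 8.8) / 100 = 13.23312 g
Dry-basis ash% = 1.102 / 13.23312 x 100 = 8.33%


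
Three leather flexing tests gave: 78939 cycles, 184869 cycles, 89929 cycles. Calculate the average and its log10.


Average = (78939 + 184869 + 89929) / 3 = 117912 cycles
log10(117912) = 5.07


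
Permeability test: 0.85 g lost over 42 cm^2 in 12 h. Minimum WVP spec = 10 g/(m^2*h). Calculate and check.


WVP = 0.85 / (42 x 12) x 10000 = 16.87 g/(m^2*h)
Minimum: 10 g/(m^2*h)
Meets spec: Yes


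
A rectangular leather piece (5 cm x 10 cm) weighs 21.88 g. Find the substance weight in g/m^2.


4376.0 g/m^2

Area = 5 x 10 = 50 cm^2
SW = 21.88 / 50 x 10000 = 4376.0 g/m^2


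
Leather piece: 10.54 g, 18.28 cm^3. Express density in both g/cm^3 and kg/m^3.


Density = 10.54 / 18.28 = 0.577 g/cm^3
Convert: 0.577 x 1000 = 577 kg/m^3


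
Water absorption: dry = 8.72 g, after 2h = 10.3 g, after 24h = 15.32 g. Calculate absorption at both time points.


2h absorption = 18.1%
24h absorption = 75.7%


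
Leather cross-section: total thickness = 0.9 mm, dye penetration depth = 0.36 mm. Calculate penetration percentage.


40.0%

Penetration% = 0.36 / 0.9 x 100
Penetration = 40.0%


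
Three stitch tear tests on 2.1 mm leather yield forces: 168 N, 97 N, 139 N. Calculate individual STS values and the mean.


STS1 = 80.0 N/mm
STS2 = 46.2 N/mm
STS3 = 66.2 N/mm
Mean = 64.1 N/mm


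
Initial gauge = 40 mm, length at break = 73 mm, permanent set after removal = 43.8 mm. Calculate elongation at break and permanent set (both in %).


Elongation at break = (73 - 40) / 40 x 100 = 82.5%
Permanent set = (43.8 - 40) / 40 x 100 = 9.5%


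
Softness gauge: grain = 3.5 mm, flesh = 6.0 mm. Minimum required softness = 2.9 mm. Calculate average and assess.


Average softness = 4.75 mm
Meets requirement: Yes

Average = (3.5 + 6.0) / 2 = 4.75 mm
Minimum = 2.9 mm
Meets requirement: Yes


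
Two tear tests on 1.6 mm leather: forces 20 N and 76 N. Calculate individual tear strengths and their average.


Tear 1 = 12.5 N/mm
Tear 2 = 47.5 N/mm
Average = 30.0 N/mm


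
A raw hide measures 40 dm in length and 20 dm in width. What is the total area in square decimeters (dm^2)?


Area = length x width
Area = 40 x 20 = 800 dm^2


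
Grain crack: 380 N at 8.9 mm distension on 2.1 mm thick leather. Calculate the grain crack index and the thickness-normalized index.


Crack index = 380 / 8.9 = 42.7 N/mm
Normalized = 42.7 / 2.1 = 20.3 N/mm per mm


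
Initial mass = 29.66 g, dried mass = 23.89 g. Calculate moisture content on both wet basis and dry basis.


Wet basis = 19.5%
Dry basis = 24.2%

Moisture lost = 29.66 - 23.89 = 5.77 g
Wet basis MC = 5.77 / 29.66 x 100 = 19.5%
Dry basis MC = 5.77 / 23.89 x 100 = 24.2%


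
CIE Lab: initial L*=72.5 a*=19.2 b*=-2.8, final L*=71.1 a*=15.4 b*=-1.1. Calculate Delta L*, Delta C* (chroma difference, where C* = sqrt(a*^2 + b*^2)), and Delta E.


Delta L* = -1.4
Delta C* = -3.96
Delta E = 4.39


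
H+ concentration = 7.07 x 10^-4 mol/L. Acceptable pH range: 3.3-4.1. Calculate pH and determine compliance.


pH = -log10(7.07 x 10^-4) = 3.15
Range: 3.3 to 4.1
Compliant: No


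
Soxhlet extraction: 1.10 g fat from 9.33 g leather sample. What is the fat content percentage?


11.8%

Fat content = 1.10 / 9.33 x 100
Fat = 11.8%


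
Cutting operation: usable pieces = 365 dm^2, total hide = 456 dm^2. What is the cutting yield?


Yield = usable / total x 100
Yield = 365 / 456 x 100 = 80.0%


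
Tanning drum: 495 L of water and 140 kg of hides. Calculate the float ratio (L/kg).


Float ratio = water / hide weight
Ratio = 495 / 140 = 3.5


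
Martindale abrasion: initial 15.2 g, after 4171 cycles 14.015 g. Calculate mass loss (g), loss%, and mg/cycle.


Loss = 15.2 - 14.015 = 1.185 g
Loss% = 1.185 / 15.2 x 100 = 7.80%
Rate = 1.185 / 4171 x 1000 = 0.284 mg/cycle


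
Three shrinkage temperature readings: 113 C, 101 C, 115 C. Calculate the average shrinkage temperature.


109.7 C


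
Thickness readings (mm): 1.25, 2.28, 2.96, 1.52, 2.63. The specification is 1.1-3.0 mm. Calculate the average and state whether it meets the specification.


Average = 2.13 mm
Within specification: Yes

Sum = 10.64
Average = 10.64 / 5 = 2.13 mm
Specification range: 1.1 to 3.0 mm
Within spec: Yes


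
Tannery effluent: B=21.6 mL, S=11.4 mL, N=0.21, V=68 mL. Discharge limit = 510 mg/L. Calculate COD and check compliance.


COD = 252.0 mg/L
Compliant: Yes


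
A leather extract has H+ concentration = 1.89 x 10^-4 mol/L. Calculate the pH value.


pH = 3.72

pH = -log10[H+]
pH = -log10(1.89 x 10^-4) = 3.72


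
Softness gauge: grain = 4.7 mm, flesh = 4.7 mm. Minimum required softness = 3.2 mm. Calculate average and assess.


Average softness = 4.70 mm
Meets requirement: Yes

Average = (4.7 + 4.7) / 2 = 4.70 mm
Minimum = 3.2 mm
Meets requirement: Yes


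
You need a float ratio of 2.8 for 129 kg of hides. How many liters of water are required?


Water = hide weight x target ratio
Water = 129 x 2.8 = 361.2 L


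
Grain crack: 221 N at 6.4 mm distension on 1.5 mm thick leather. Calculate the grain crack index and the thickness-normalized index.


Crack index = 34.5 N/mm
Normalized index = 23.0 N/mm per mm

Crack index = 221 / 6.4 = 34.5 N/mm
Normalized = 34.5 / 1.5 = 23.0 N/mm per mm


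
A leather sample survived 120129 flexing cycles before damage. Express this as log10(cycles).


5.08


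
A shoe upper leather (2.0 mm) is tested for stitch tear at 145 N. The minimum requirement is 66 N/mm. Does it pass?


STS = 145 / 2.0 = 72.5 N/mm
Minimum required: 66 N/mm
Passes: Yes


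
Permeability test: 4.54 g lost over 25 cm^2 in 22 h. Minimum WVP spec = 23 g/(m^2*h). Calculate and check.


WVP = 4.54 / (25 x 22) x 10000 = 82.55 g/(m^2*h)
Minimum: 23 g/(m^2*h)
Meets spec: Yes


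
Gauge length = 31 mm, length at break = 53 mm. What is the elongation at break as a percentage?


Extension = 53 - 31 = 22 mm
Elongation = 22 / 31 x 100 = 71.0%


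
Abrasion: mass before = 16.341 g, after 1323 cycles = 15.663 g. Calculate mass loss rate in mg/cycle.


Mass loss = 16.341 - 15.663 = 0.678 g
Rate = 0.678 / 1323 x 1000 = 0.512 mg/cycle


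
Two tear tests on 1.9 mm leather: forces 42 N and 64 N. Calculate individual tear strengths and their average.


Tear 1 = 22.1 N/mm
Tear 2 = 33.7 N/mm
Average = 27.9 N/mm

Tear 1 = 42 / 1.9 = 22.1 N/mm
Tear 2 = 64 / 1.9 = 33.7 N/mm
Average = (22.1 + 33.7) / 2 = 27.9 N/mm


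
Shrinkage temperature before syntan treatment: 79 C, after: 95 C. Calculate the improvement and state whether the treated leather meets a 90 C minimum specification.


Improvement = 16 C
Meets 90 C spec: Yes


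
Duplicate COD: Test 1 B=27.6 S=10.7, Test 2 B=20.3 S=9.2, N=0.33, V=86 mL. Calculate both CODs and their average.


COD1 = (27.6 - 10.7) x 0.33 x 8000 / 86 = 518.8 mg/L
COD2 = (20.3 - 9.2) x 0.33 x 8000 / 86 = 340.7 mg/L
Average = (518.8 + 340.7) / 2 = 429.8 mg/L


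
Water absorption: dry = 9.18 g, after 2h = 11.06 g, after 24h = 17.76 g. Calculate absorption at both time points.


WA (2h) = (11.06 - 9.18) / 9.18 x 100 = 20.5%
WA (24h) = (17.76 - 9.18) / 9.18 x 100 = 93.5%


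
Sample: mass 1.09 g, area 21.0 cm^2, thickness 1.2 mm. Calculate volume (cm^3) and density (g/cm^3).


Volume = 2.520 cm^3
Density = 0.433 g/cm^3

Thickness in cm = 1.2 / 10 = 0.12 cm
Volume = 21.0 x 0.12 = 2.520 cm^3
Density = 1.09 / 2.520 = 0.433 g/cm^3


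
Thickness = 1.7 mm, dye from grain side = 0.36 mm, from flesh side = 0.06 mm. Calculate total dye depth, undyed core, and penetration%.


Total dyed = 0.42 mm
Undyed core = 1.28 mm
Penetration = 24.7%

Total dyed = 0.36 + 0.06 = 0.42 mm
Undyed core = 1.7 - 0.42 = 1.28 mm
Penetration = 0.42 / 1.7 x 100 = 24.7%


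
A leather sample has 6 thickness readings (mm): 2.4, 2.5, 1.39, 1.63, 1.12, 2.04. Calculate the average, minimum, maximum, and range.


Average = 1.85 mm
Min = 1.12 mm
Max = 2.5 mm
Range = 1.38 mm

Sum = 11.08
Average = 11.08 / 6 = 1.85 mm
Minimum = 1.12 mm
Maximum = 2.5 mm
Range = 2.5 - 1.12 = 1.38 mm


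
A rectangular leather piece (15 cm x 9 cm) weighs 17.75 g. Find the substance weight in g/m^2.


1314.8 g/m^2

Area = 15 x 9 = 135 cm^2
SW = 17.75 / 135 x 10000 = 1314.8 g/m^2


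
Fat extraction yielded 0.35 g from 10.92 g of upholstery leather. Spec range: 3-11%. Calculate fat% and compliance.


Fat% = 0.35 / 10.92 x 100 = 3.2%
Spec range: 3-11%
Compliant: Yes


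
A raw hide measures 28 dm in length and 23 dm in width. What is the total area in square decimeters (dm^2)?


644 dm^2


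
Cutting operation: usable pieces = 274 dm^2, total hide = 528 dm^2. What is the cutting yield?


51.9%


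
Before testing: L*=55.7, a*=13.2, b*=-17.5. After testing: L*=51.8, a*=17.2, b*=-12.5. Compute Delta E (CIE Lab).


dL = 51.8 - 55.7 = -3.9
da = 17.2 - 13.2 = 4.0
db = -12.5 - (-17.5) = 5.0
dE = sqrt((-3.9)^2 + (4.0)^2 + (5.0)^2) = 7.50


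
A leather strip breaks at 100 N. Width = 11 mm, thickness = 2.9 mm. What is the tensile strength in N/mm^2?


3.13 N/mm^2

Cross-sectional area = 11 x 2.9 = 31.9 mm^2
Tensile strength = 100 / 31.9 = 3.13 N/mm^2


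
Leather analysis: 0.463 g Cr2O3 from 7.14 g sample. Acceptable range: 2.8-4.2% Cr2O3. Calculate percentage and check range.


Cr2O3 = 6.48%
Within range: No

Cr2O3% = 0.463 / 7.14 x 100 = 6.48%
Acceptable range: 2.8 to 4.2%
Within range: No


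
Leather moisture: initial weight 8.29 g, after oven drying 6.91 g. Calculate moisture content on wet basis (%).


16.6%


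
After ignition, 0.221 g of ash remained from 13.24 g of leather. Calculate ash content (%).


1.67%

Ash% = 0.221 / 13.24 x 100
Ash% = 1.67%


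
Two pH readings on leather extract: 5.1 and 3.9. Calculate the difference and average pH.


Difference = 1.2
Average pH = 4.50

Difference = |5.1 - 3.9| = 1.2
Average = (5.1 + 3.9) / 2 = 4.50


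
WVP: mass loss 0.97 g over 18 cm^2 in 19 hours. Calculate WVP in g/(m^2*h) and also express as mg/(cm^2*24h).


WVP = 0.97 / (18 x 19) x 10000 = 28.36 g/(m^2*h)
Mass loss in mg = 0.97 x 1000 = 970 mg
Per cm^2 per 24h in mg: 970 x 24 / (18 x 19) = 23280 / 342 = 68.07 mg/(cm^2*24h)


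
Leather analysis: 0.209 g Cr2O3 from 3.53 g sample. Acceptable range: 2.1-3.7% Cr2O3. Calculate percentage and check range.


Cr2O3% = 0.209 / 3.53 x 100 = 5.92%
Acceptable range: 2.1 to 3.7%
Within range: No


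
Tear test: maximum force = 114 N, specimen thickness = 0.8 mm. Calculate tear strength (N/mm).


Tear strength = force / thickness
Tear = 114 / 0.8 = 142.5 N/mm


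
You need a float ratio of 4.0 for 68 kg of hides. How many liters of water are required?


272.0 L

Water = hide weight x target ratio
Water = 68 x 4.0 = 272.0 L


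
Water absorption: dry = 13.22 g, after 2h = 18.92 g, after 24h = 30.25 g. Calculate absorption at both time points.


2h absorption = 43.1%
24h absorption = 128.8%


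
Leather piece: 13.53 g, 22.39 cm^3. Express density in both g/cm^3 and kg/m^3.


Density = 13.53 / 22.39 = 0.604 g/cm^3
Convert: 0.604 x 1000 = 604 kg/m^3


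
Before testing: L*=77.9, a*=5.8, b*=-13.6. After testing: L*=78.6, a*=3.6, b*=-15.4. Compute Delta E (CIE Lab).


dL = 78.6 - 77.9 = 0.7
da = 3.6 - 5.8 = -2.2
db = -15.4 - (-13.6) = -1.8
dE = sqrt((0.7)^2 + (-2.2)^2 + (-1.8)^2) = 2.93


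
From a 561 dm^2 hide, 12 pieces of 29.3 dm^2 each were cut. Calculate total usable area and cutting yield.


Total usable = 12 x 29.3 = 351.6 dm^2
Yield = 351.6 / 561 x 100 = 62.7%


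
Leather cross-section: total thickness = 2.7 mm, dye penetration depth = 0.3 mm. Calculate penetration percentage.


Penetration% = 0.3 / 2.7 x 100
Penetration = 11.1%


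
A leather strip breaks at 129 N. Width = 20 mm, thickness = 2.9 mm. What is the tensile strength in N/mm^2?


Cross-sectional area = 20 x 2.9 = 58.0 mm^2
Tensile strength = 129 / 58.0 = 2.22 N/mm^2


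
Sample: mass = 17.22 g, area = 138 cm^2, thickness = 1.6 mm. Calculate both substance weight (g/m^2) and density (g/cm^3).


SW = 17.22 / 138 x 10000 = 1247.8 g/m^2
Volume = 138 x 1.6 / 10 = 22.08 cm^3
Density = 17.22 / 22.08 = 0.780 g/cm^3


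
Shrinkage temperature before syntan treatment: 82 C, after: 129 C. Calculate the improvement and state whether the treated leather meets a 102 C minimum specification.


Improvement = 47 C
Meets 102 C spec: Yes

Improvement = 129 - 82 = 47 C
Spec check: 129 C >= 102 C? Yes


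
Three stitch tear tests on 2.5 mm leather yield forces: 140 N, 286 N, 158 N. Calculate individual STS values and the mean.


STS1 = 140 / 2.5 = 56.0 N/mm
STS2 = 286 / 2.5 = 114.4 N/mm
STS3 = 158 / 2.5 = 63.2 N/mm
Mean = (56.0 + 114.4 + 63.2) / 3 = 77.9 N/mm


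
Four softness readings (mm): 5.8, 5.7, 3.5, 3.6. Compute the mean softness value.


Sum = 5.8 + 5.7 + 3.5 + 3.6
Mean = 18.6 / 4 = 4.65 mm


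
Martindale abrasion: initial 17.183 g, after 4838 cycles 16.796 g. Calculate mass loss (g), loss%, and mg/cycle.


Loss = 17.183 - 16.796 = 0.387 g
Loss% = 0.387 / 17.183 x 100 = 2.25%
Rate = 0.387 / 4838 x 1000 = 0.080 mg/cycle


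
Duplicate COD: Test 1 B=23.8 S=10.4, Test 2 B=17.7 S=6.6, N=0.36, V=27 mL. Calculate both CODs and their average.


COD1 = (23.8 - 10.4) x 0.36 x 8000 / 27 = 1429.3 mg/L
COD2 = (17.7 - 6.6) x 0.36 x 8000 / 27 = 1184.0 mg/L
Average = (1429.3 + 1184.0) / 2 = 1306.7 mg/L


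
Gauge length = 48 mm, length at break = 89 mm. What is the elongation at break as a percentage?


Extension = 89 - 48 = 41 mm
Elongation = 41 / 48 x 100 = 85.4%


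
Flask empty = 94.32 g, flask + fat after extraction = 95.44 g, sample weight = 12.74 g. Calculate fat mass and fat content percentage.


Fat mass = 1.12 g
Fat content = 8.8%


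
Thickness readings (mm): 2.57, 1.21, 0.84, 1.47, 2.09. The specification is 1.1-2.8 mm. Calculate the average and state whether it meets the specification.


Sum = 8.18
Average = 8.18 / 5 = 1.64 mm
Specification range: 1.1 to 2.8 mm
Within spec: Yes


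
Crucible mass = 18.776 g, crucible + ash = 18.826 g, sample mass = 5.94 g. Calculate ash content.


Ash mass = 18.826 - 18.776 = 0.050 g
Ash% = 0.050 / 5.94 x 100 = 0.84%


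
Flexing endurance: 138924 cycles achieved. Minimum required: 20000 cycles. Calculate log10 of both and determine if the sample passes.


log10(138924) = 5.14
log10(20000) = 4.30
Passes: Yes


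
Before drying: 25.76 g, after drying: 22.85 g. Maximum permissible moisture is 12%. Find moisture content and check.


MC = (25.76 - 22.85) / 25.76 x 100 = 11.3%
Maximum: 12%
Acceptable: Yes


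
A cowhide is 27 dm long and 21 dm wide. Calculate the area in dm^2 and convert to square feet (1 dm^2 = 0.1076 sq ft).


Area = 27 x 21 = 567 dm^2
Conversion: 567 x 0.1076 = 61.01 sq ft


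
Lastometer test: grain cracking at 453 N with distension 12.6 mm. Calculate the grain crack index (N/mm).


Grain crack index = force / distension
Index = 453 / 12.6 = 36.0 N/mm


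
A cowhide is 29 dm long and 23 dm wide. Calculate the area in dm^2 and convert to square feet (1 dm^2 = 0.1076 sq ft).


667 dm^2
71.77 sq ft

Area = 29 x 23 = 667 dm^2
Conversion: 667 x 0.1076 = 71.77 sq ft


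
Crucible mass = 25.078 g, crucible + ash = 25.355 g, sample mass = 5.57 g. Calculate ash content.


Ash mass = 25.355 - 25.078 = 0.277 g
Ash% = 0.277 / 5.57 x 100 = 4.97%


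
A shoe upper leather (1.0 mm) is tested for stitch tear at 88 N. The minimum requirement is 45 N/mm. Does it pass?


STS = 88.0 N/mm
Passes: Yes


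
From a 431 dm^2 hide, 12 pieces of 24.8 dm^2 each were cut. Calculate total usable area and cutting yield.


Total usable = 12 x 24.8 = 297.6 dm^2
Yield = 297.6 / 431 x 100 = 69.0%


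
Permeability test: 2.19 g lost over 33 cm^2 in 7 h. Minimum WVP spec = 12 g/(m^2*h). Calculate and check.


WVP = 2.19 / (33 x 7) x 10000 = 94.81 g/(m^2*h)
Minimum: 12 g/(m^2*h)
Meets spec: Yes


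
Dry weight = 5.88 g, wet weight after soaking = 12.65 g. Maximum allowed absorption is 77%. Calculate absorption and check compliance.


WA = (12.65 - 5.88) / 5.88 x 100 = 115.1%
Maximum allowed: 77%
Compliant: No


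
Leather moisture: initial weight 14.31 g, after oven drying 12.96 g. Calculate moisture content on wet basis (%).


9.4%

Moisture = 14.31 - 12.96 = 1.35 g
MC = 1.35 / 14.31 x 100 = 9.4%


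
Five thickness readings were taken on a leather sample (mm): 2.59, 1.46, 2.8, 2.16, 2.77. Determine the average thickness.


Sum = 2.59 + 1.46 + 2.8 + 2.16 + 2.77 = 11.78
Average = 11.78 / 5 = 2.36 mm


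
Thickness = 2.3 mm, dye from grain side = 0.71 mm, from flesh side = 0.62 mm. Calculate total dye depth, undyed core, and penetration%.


Total dyed = 0.71 + 0.62 = 1.33 mm
Undyed core = 2.3 - 1.33 = 0.97 mm
Penetration = 1.33 / 2.3 x 100 = 57.8%


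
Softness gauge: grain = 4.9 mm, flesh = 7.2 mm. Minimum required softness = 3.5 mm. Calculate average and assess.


Average softness = 6.05 mm
Meets requirement: Yes


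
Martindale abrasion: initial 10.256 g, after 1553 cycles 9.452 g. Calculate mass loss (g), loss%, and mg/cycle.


Mass loss = 0.804 g
Loss = 7.84%
Rate = 0.518 mg/cycle

Loss = 10.256 - 9.452 = 0.804 g
Loss% = 0.804 / 10.256 x 100 = 7.84%
Rate = 0.804 / 1553 x 1000 = 0.518 mg/cycle


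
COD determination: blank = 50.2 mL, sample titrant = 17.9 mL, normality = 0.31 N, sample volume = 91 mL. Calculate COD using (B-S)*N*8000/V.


COD = (50.2 - 17.9) x 0.31 x 8000 / 91
COD = 32.3 x 0.31 x 8000 / 91
COD = 880.3 mg/L


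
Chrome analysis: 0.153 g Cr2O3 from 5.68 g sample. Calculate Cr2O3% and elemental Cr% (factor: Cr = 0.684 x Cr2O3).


Cr2O3% = 0.153 / 5.68 x 100 = 2.69%
Cr% = 2.69 x 0.684 = 1.84%


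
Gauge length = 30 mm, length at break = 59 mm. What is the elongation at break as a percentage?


Extension = 59 - 30 = 29 mm
Elongation = 29 / 30 x 100 = 96.7%


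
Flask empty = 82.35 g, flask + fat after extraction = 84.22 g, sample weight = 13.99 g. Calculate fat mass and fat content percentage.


Fat mass = 84.22 - 82.35 = 1.87 g
Fat% = 1.87 / 13.99 x 100 = 13.4%


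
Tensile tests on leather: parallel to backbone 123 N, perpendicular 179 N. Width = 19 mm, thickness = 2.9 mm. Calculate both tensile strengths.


Parallel = 2.23 N/mm^2
Perpendicular = 3.25 N/mm^2

Area = 19 x 2.9 = 55.1 mm^2
TS (parallel) = 123 / 55.1 = 2.23 N/mm^2
TS (perpendicular) = 179 / 55.1 = 3.25 N/mm^2


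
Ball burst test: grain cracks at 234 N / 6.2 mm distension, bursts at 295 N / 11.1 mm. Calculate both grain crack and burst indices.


Crack index = 37.7 N/mm
Burst index = 26.6 N/mm


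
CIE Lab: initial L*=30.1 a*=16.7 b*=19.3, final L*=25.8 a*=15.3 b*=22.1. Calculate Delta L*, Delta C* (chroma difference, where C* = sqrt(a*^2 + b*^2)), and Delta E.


Delta L* = 25.8 - 30.1 = -4.3
C1* = sqrt((16.7)^2 + (19.3)^2) = 25.522
C2* = sqrt((15.3)^2 + (22.1)^2) = 26.879
Delta C* = 26.879 - 25.522 = 1.36
Delta E = sqrt((-4.3)^2 + (-1.4)^2 + (2.8)^2) = 5.32


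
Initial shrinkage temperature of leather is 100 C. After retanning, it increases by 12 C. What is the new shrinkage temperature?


New Ts = 100 + 12 = 112 C


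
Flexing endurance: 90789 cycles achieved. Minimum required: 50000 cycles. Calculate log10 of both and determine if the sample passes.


log10(90789) = 4.96
log10(50000) = 4.70
Passes: Yes


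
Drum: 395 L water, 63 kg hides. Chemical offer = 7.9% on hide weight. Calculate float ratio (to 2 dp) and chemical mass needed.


Float ratio = 6.27
Chemical needed = 4.977 kg


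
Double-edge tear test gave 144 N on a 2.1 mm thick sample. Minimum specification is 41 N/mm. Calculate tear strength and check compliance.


Tear strength = 144 / 2.1 = 68.6 N/mm
Required minimum = 41 N/mm
Compliant: Yes


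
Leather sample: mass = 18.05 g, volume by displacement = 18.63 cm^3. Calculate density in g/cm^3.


0.969 g/cm^3

Density = mass / volume
Density = 18.05 / 18.63 = 0.969 g/cm^3


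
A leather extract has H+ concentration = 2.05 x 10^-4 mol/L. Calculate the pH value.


pH = 3.69


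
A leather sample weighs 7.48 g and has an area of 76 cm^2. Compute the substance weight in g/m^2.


984.2 g/m^2


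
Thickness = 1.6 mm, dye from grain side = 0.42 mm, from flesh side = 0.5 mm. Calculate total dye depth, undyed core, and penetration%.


Total dyed = 0.92 mm
Undyed core = 0.68 mm
Penetration = 57.5%


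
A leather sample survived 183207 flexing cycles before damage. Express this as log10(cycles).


5.26

log10(183207) = 5.26


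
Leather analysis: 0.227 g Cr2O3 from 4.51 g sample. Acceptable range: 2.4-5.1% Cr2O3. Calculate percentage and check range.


Cr2O3% = 0.227 / 4.51 x 100 = 5.03%
Acceptable range: 2.4 to 5.1%
Within range: Yes


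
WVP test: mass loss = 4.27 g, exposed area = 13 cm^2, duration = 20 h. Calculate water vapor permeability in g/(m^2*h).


WVP = mass_loss / (area x time) x 10000
WVP = 4.27 / (13 x 20) x 10000
WVP = 4.27 / 260 x 10000 = 164.23 g/(m^2*h)


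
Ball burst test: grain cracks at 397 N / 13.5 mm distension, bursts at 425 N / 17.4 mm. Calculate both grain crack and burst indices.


Crack index = 397 / 13.5 = 29.4 N/mm
Burst index = 425 / 17.4 = 24.4 N/mm


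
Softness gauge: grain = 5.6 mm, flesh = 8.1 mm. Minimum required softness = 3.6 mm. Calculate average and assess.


Average = (5.6 + 8.1) / 2 = 6.85 mm
Minimum = 3.6 mm
Meets requirement: Yes


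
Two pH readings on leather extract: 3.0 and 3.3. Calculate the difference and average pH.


Difference = |3.0 - 3.3| = 0.3
Average = (3.0 + 3.3) / 2 = 3.15


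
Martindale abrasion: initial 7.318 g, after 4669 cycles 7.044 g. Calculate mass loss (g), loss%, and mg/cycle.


Mass loss = 0.274 g
Loss = 3.74%
Rate = 0.059 mg/cycle


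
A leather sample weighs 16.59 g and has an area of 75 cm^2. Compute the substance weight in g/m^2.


Substance weight = mass / area x 10000
SW = 16.59 / 75 x 10000
SW = 2212.0 g/m^2


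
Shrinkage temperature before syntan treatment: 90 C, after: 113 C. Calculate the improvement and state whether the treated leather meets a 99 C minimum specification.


Improvement = 113 - 90 = 23 C
Spec check: 113 C >= 99 C? Yes


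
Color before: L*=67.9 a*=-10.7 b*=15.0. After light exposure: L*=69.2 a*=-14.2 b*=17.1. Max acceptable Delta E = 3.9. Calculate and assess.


dL = 1.3, da = -3.5, db = 2.1
dE = sqrt((1.3)^2 + (-3.5)^2 + (2.1)^2) = 4.28
Max = 3.9
Passes: No


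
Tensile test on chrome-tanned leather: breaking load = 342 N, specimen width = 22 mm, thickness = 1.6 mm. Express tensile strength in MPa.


9.72 MPa


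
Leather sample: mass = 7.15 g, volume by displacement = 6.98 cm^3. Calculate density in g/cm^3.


Density = mass / volume
Density = 7.15 / 6.98 = 1.024 g/cm^3


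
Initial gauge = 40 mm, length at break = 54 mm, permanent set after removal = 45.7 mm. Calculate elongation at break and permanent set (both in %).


Elongation at break = 35.0%
Permanent set = 14.3%


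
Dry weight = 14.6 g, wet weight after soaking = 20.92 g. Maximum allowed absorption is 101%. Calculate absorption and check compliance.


WA = (20.92 - 14.6) / 14.6 x 100 = 43.3%
Maximum allowed: 101%
Compliant: Yes


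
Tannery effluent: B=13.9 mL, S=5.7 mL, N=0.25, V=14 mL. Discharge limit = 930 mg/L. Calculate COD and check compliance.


COD = (13.9 - 5.7) x 0.25 x 8000 / 14 = 1171.4 mg/L
Limit: 930 mg/L
Compliant: No


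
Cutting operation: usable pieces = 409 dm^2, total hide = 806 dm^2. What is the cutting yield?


50.7%


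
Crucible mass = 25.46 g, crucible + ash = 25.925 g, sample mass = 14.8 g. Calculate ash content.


Ash mass = 25.925 - 25.46 = 0.465 g
Ash% = 0.465 / 14.8 x 100 = 3.14%


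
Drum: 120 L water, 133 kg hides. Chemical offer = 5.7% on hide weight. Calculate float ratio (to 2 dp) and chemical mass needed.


Float ratio = 120 / 133 = 0.90
Chemical = 133 x 5.7 / 100 = 7.581 kg
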